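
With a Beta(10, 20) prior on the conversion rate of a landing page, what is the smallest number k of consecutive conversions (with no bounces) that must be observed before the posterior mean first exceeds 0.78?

After k conversions and 0 bounces the posterior is Beta(10+k, 20), with mean (10+k)/(10+20+k).
Set (10+k)/(30+k) > 0.78 and solve: k > (0.78·30 − 10)/(1 − 0.78) = 60.909.
The smallest integer exceeding 60.909 is 61, and checking k=61: (71)/(91) = 0.7802 > 0.78.

k = 61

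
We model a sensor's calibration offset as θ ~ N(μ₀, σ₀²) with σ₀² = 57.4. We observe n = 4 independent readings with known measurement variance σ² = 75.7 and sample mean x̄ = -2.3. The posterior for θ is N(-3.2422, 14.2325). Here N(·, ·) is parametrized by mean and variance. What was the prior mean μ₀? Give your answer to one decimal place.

The posterior mean is a precision-weighted average: μ_n = (τ₀μ₀ + τ_data·x̄)/(τ₀+τ_data), with τ₀=1/σ₀² and τ_data=n/σ².
Here τ₀ = 1/57.4 = 0.017422 and τ_data = 4/75.7 = 0.052840, so τ_n = 0.070262.
Rearranging for μ₀: μ₀ = (μ_n·τ_n − τ_data·x̄)/τ₀ = (-3.2422·0.070262 − 0.052840·-2.3) / 0.017422 = -0.106271/0.017422 ≈ -6.1.

μ₀ = -6.1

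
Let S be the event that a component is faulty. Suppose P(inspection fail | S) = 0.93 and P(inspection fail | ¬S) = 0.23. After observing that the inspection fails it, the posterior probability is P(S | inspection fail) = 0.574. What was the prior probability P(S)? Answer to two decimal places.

Bayes' rule in odds form gives O(S|E) = O(S)·[P(E|S)/P(E|¬S)], hence O(S) = O(S|E)/LR.
Posterior odds = 0.574/(1−0.574) = 1.3474. LR = 0.93/0.23 = 4.0435.
Prior odds = 1.3474/4.0435 = 0.3332, so P(S) = 0.3332/(1+0.3332) ≈ 0.25.

P(S) = 0.25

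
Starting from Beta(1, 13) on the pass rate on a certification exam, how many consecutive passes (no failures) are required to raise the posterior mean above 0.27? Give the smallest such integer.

After k passes and 0 failures the posterior is Beta(1+k, 13), with mean (1+k)/(1+13+k).
Set (1+k)/(14+k) > 0.27 and solve: k > (0.27·14 − 1)/(1 − 0.27) = 3.808.
The smallest integer exceeding 3.808 is 4.

k = 4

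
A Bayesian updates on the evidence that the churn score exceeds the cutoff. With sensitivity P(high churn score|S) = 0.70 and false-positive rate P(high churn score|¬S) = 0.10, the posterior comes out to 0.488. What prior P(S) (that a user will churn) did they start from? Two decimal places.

Bayes' rule in odds form gives O(S|E) = O(S)·[P(E|S)/P(E|¬S)], hence O(S) = O(S|E)/LR.
Posterior odds = 0.488/(1−0.488) = 0.9531. LR = 0.70/0.10 = 7.0000.
Prior odds = 0.9531/7.0000 = 0.1362, so P(S) = 0.1362/(1+0.1362) ≈ 0.12.

P(S) = 0.12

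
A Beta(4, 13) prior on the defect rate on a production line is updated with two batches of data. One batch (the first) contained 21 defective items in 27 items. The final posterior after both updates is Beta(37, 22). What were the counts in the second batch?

Because Beta–binomial updating is additive in the counts, the combined data contributed (α_post−α_prior, β_post−β_prior) successes and failures.
Total across both batches: 37−4=33 defective items, 22−13=9 good items.
Subtract the first batch: 33−21=12 defective items and 9−6=3 good items.

12 defective items and 3 good items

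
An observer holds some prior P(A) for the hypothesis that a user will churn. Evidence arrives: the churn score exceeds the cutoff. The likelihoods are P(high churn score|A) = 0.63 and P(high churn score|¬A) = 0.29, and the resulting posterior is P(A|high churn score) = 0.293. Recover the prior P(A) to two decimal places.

P(A) = 0.16

Bayes' rule in odds form gives O(A|E) = O(A)·[P(E|A)/P(E|¬A)], hence O(A) = O(A|E)/LR.
Posterior odds = 0.293/(1−0.293) = 0.4144. LR = 0.63/0.29 = 2.1724.
Prior odds = 0.4144/2.1724 = 0.1908, so P(A) = 0.1908/(1+0.1908) ≈ 0.16.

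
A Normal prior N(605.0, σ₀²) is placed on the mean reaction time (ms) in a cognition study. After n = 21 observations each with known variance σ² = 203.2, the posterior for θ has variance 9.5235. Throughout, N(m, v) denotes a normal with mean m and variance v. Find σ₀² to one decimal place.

σ₀² = 603.5

Posterior precision equals prior precision plus data precision: 1/σ_n² = 1/σ₀² + n/σ².
So 1/σ₀² = 1/9.5235 − 21/203.2 = 0.105003 − 0.103346 = 0.001657.
Hence σ₀² = 1/0.001657 ≈ 603.5.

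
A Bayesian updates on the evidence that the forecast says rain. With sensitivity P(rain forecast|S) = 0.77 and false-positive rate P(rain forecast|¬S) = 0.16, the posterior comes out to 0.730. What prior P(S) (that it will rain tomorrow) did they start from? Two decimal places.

Bayes' rule in odds form gives O(S|E) = O(S)·[P(E|S)/P(E|¬S)], hence O(S) = O(S|E)/LR.
Posterior odds = 0.730/(1−0.730) = 2.7037. LR = 0.77/0.16 = 4.8125.
Prior odds = 2.7037/4.8125 = 0.5618, so P(S) = 0.5618/(1+0.5618) ≈ 0.36.

P(S) = 0.36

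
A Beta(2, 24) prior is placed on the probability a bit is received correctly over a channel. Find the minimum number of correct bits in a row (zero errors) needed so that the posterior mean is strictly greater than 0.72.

k = 60

After k correct bits and 0 errors the posterior is Beta(2+k, 24), with mean (2+k)/(2+24+k).
Set (2+k)/(26+k) > 0.72 and solve: k > (0.72·26 − 2)/(1 − 0.72) = 59.714.
The smallest integer exceeding 59.714 is 60.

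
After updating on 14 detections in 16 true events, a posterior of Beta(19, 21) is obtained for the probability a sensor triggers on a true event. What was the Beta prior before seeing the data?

Beta(5, 19)

A Beta(a, b) prior with s successes and f failures in binomial data gives a Beta(a+s, b+f) posterior.
Subtract the data counts: 19−14=5, 21−2=19.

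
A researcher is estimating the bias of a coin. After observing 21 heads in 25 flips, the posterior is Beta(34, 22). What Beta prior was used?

A Beta(a, b) prior with s successes and f failures in binomial data gives a Beta(a+s, b+f) posterior.
So a = 34 − 21 = 13 and b = 22 − 4 = 18.

Beta(13, 18)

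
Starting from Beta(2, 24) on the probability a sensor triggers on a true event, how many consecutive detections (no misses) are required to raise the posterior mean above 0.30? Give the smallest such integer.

After k detections and 0 misses the posterior is Beta(2+k, 24), with mean (2+k)/(2+24+k).
Set (2+k)/(26+k) > 0.30 and solve: k > (0.30·26 − 2)/(1 − 0.30) = 8.286.
The smallest integer exceeding 8.286 is 9.

k = 9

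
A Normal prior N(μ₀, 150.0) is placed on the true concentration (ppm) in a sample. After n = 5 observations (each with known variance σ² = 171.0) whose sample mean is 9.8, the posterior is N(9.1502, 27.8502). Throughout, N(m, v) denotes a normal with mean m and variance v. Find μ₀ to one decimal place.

μ₀ = 6.3

The posterior mean is a precision-weighted average: μ_n = (τ₀μ₀ + τ_data·x̄)/(τ₀+τ_data), with τ₀=1/σ₀² and τ_data=n/σ².
Here τ₀ = 1/150.0 = 0.006667 and τ_data = 5/171.0 = 0.029240, so τ_n = 0.035907.
Rearranging for μ₀: μ₀ = (μ_n·τ_n − τ_data·x̄)/τ₀ = (9.1502·0.035907 − 0.029240·9.8) / 0.006667 = 0.042004/0.006667 ≈ 6.3.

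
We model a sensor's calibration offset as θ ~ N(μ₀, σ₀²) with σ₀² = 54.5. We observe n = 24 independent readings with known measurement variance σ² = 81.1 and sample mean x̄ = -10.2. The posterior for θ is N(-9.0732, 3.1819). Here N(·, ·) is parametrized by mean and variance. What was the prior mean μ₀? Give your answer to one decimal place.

With known observation variance, the Normal–Normal posterior has precision τ_n = τ₀ + n/σ² and mean μ_n = (τ₀μ₀ + (n/σ²)x̄)/τ_n.
Here τ₀ = 1/54.5 = 0.018349 and τ_data = 24/81.1 = 0.295931, so τ_n = 0.314280.
Rearranging for μ₀: μ₀ = (μ_n·τ_n − τ_data·x̄)/τ₀ = (-9.0732·0.314280 − 0.295931·-10.2) / 0.018349 = 0.166971/0.018349 ≈ 9.1.

μ₀ = 9.1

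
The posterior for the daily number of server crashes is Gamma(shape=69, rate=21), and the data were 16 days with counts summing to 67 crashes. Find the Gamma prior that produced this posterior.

Gamma(shape=2, rate=5)

A Gamma(α, β) prior (rate parametrization) on a Poisson rate with n observations summing to S gives posterior Gamma(α+S, β+n).
So α = 69 − 67 = 2 and β = 21 − 16 = 5.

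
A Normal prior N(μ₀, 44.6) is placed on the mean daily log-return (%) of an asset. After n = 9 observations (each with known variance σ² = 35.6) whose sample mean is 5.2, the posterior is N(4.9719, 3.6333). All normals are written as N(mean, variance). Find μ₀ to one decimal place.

The posterior mean is a precision-weighted average: μ_n = (τ₀μ₀ + τ_data·x̄)/(τ₀+τ_data), with τ₀=1/σ₀² and τ_data=n/σ².
Here τ₀ = 1/44.6 = 0.022422 and τ_data = 9/35.6 = 0.252809, so τ_n = 0.275231.
Rearranging for μ₀: μ₀ = (μ_n·τ_n − τ_data·x̄)/τ₀ = (4.9719·0.275231 − 0.252809·5.2) / 0.022422 = 0.053814/0.022422 ≈ 2.4.

μ₀ = 2.4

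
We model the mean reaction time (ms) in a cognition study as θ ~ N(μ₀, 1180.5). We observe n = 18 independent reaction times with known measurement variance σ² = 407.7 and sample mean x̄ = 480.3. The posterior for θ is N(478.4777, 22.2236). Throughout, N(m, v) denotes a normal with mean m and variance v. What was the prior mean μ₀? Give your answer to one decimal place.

μ₀ = 383.5

The posterior mean is a precision-weighted average: μ_n = (τ₀μ₀ + τ_data·x̄)/(τ₀+τ_data), with τ₀=1/σ₀² and τ_data=n/σ².
Here τ₀ = 1/1180.5 = 0.000847 and τ_data = 18/407.7 = 0.044150, so τ_n = 0.044997.
Rearranging for μ₀: μ₀ = (μ_n·τ_n − τ_data·x̄)/τ₀ = (478.4777·0.044997 − 0.044150·480.3) / 0.000847 = 0.324816/0.000847 ≈ 383.5.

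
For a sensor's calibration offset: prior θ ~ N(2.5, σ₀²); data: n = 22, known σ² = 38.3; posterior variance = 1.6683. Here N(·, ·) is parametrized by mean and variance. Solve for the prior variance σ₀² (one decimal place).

σ₀² = 40.0

For the Normal–Normal model with known σ², precisions add: τ_n = τ₀ + n/σ².
So 1/σ₀² = 1/1.6683 − 22/38.3 = 0.599413 − 0.574413 = 0.025000.
Hence σ₀² = 1/0.025000 ≈ 40.0.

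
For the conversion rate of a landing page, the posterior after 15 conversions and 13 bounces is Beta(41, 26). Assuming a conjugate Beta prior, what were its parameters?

A Beta(a, b) prior with s successes and f failures in binomial data gives a Beta(a+s, b+f) posterior.
So a = 41 − 15 = 26 and b = 26 − 13 = 13.

Beta(26, 13)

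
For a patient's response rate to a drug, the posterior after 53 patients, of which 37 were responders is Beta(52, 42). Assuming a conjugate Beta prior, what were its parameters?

A Beta(a, b) prior with s successes and f failures in binomial data gives a Beta(a+s, b+f) posterior.
Subtract the data counts: 52−37=15, 42−16=26.

Beta(15, 26)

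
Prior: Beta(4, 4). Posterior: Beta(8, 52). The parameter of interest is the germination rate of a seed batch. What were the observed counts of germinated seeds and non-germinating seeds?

4 germinated seeds and 48 non-germinating seeds

A Beta(α, β) prior with s successes and f failures in binomial data gives a Beta(α+s, β+f) posterior.
So s = 8 − 4 = 4 and f = 52 − 4 = 48.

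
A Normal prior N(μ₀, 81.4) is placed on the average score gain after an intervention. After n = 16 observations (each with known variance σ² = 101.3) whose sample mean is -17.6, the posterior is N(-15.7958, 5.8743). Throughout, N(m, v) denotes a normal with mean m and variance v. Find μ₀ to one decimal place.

μ₀ = 7.4

The posterior mean is a precision-weighted average: μ_n = (τ₀μ₀ + τ_data·x̄)/(τ₀+τ_data), with τ₀=1/σ₀² and τ_data=n/σ².
Here τ₀ = 1/81.4 = 0.012285 and τ_data = 16/101.3 = 0.157947, so τ_n = 0.170232.
Rearranging for μ₀: μ₀ = (μ_n·τ_n − τ_data·x̄)/τ₀ = (-15.7958·0.170232 − 0.157947·-17.6) / 0.012285 = 0.090917/0.012285 ≈ 7.4.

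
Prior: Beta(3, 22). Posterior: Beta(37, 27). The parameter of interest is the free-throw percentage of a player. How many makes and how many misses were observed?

34 makes and 5 misses

Under Beta–binomial conjugacy the posterior parameters are (α+s, β+f).
Match parameters: s=37−3=34, f=27−22=5.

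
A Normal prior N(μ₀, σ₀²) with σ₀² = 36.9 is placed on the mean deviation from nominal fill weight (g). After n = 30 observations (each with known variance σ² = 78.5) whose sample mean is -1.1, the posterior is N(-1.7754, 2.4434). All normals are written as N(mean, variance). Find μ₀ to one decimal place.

The posterior mean is a precision-weighted average: μ_n = (τ₀μ₀ + τ_data·x̄)/(τ₀+τ_data), with τ₀=1/σ₀² and τ_data=n/σ².
Here τ₀ = 1/36.9 = 0.027100 and τ_data = 30/78.5 = 0.382166, so τ_n = 0.409266.
Rearranging for μ₀: μ₀ = (μ_n·τ_n − τ_data·x̄)/τ₀ = (-1.7754·0.409266 − 0.382166·-1.1) / 0.027100 = -0.306228/0.027100 ≈ -11.3.

μ₀ = -11.3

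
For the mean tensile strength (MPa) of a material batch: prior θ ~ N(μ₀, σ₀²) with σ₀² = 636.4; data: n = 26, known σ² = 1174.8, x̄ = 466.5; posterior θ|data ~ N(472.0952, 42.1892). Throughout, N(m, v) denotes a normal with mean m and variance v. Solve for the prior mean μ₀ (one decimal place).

μ₀ = 550.9

With known observation variance, the Normal–Normal posterior has precision τ_n = τ₀ + n/σ² and mean μ_n = (τ₀μ₀ + (n/σ²)x̄)/τ_n.
Here τ₀ = 1/636.4 = 0.001571 and τ_data = 26/1174.8 = 0.022131, so τ_n = 0.023702.
Rearranging for μ₀: μ₀ = (μ_n·τ_n − τ_data·x̄)/τ₀ = (472.0952·0.023702 − 0.022131·466.5) / 0.001571 = 0.865489/0.001571 ≈ 550.9.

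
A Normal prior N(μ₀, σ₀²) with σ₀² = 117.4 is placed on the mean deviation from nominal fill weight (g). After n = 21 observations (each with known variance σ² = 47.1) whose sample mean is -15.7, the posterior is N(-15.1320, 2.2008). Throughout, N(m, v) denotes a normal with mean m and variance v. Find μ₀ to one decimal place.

The posterior mean is a precision-weighted average: μ_n = (τ₀μ₀ + τ_data·x̄)/(τ₀+τ_data), with τ₀=1/σ₀² and τ_data=n/σ².
Here τ₀ = 1/117.4 = 0.008518 and τ_data = 21/47.1 = 0.445860, so τ_n = 0.454378.
Rearranging for μ₀: μ₀ = (μ_n·τ_n − τ_data·x̄)/τ₀ = (-15.1320·0.454378 − 0.445860·-15.7) / 0.008518 = 0.124354/0.008518 ≈ 14.6.

μ₀ = 14.6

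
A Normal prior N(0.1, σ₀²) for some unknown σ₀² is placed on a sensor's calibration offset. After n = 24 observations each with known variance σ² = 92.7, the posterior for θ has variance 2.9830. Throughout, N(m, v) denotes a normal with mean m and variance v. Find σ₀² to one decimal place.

σ₀² = 13.1

For the Normal–Normal model with known σ², precisions add: τ_n = τ₀ + n/σ².
So 1/σ₀² = 1/2.9830 − 24/92.7 = 0.335233 − 0.258900 = 0.076333.
Hence σ₀² = 1/0.076333 ≈ 13.1.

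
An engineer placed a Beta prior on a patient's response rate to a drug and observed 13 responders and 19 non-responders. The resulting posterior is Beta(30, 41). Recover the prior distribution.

A Beta(a, b) prior with s successes and f failures in binomial data gives a Beta(a+s, b+f) posterior.
So a = 30 − 13 = 17 and b = 41 − 19 = 22.

Beta(17, 22)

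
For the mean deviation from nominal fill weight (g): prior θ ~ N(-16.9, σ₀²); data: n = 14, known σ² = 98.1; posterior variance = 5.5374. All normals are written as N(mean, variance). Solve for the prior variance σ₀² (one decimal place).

σ₀² = 26.4

For the Normal–Normal model with known σ², precisions add: τ_n = τ₀ + n/σ².
So 1/σ₀² = 1/5.5374 − 14/98.1 = 0.180590 − 0.142712 = 0.037878.
Hence σ₀² = 1/0.037878 ≈ 26.4.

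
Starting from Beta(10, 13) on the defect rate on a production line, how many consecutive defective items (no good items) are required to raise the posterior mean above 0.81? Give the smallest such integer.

After k defective items and 0 good items the posterior is Beta(10+k, 13), with mean (10+k)/(10+13+k).
Set (10+k)/(23+k) > 0.81 and solve: k > (0.81·23 − 10)/(1 − 0.81) = 45.421.
The smallest integer exceeding 45.421 is 46.

k = 46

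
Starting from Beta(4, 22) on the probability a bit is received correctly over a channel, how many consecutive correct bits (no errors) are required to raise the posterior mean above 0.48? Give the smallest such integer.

After k correct bits and 0 errors the posterior is Beta(4+k, 22), with mean (4+k)/(4+22+k).
Set (4+k)/(26+k) > 0.48 and solve: k > (0.48·26 − 4)/(1 − 0.48) = 16.308.
The smallest integer exceeding 16.308 is 17.

k = 17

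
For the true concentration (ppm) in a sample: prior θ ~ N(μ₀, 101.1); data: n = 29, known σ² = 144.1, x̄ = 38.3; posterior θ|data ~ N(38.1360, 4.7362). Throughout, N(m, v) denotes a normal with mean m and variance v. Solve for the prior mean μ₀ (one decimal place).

μ₀ = 34.8

The posterior mean is a precision-weighted average: μ_n = (τ₀μ₀ + τ_data·x̄)/(τ₀+τ_data), with τ₀=1/σ₀² and τ_data=n/σ².
Here τ₀ = 1/101.1 = 0.009891 and τ_data = 29/144.1 = 0.201249, so τ_n = 0.211140.
Rearranging for μ₀: μ₀ = (μ_n·τ_n − τ_data·x̄)/τ₀ = (38.1360·0.211140 − 0.201249·38.3) / 0.009891 = 0.344198/0.009891 ≈ 34.8.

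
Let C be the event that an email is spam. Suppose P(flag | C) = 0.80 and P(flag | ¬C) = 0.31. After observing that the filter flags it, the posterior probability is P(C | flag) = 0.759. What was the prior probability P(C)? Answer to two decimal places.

P(C) = 0.55

In odds form, posterior odds = prior odds × likelihood ratio, so prior odds = posterior odds ÷ LR.
Posterior odds = 0.759/(1−0.759) = 3.1494. LR = 0.80/0.31 = 2.5806.
Prior odds = 3.1494/2.5806 = 1.2204, so P(C) = 1.2204/(1+1.2204) ≈ 0.55.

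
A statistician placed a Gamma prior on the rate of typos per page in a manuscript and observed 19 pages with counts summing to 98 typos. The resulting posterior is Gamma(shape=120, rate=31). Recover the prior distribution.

Gamma–Poisson conjugacy: posterior shape = α + Σxᵢ, posterior rate = β + n.
So α = 120 − 98 = 22 and β = 31 − 19 = 12.

Gamma(shape=22, rate=12)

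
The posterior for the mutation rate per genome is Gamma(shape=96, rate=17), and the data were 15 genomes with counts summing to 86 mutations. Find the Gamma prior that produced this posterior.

Gamma(shape=10, rate=2)

A Gamma(α, β) prior (rate parametrization) on a Poisson rate with n observations summing to S gives posterior Gamma(α+S, β+n).
So α = 96 − 86 = 10 and β = 17 − 15 = 2.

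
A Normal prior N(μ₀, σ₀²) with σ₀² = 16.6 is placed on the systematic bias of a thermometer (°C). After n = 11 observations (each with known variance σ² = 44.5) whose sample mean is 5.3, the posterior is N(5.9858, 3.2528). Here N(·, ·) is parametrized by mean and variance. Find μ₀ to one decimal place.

With known observation variance, the Normal–Normal posterior has precision τ_n = τ₀ + n/σ² and mean μ_n = (τ₀μ₀ + (n/σ²)x̄)/τ_n.
Here τ₀ = 1/16.6 = 0.060241 and τ_data = 11/44.5 = 0.247191, so τ_n = 0.307432.
Rearranging for μ₀: μ₀ = (μ_n·τ_n − τ_data·x̄)/τ₀ = (5.9858·0.307432 − 0.247191·5.3) / 0.060241 = 0.530114/0.060241 ≈ 8.8.

μ₀ = 8.8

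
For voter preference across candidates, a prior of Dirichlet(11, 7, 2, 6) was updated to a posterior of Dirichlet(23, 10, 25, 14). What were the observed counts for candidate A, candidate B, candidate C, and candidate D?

counts (12, 3, 23, 8)

For a Dirichlet(α) prior with multinomial counts c, the posterior is Dirichlet(α + c) componentwise.
Counts are posterior − prior componentwise: 23−11=12, 10−7=3, 25−2=23, 14−6=8.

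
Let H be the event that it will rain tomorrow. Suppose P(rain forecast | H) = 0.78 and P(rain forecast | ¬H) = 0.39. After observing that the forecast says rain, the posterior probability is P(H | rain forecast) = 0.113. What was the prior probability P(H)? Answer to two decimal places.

P(H) = 0.06

Bayes' rule in odds form gives O(H|E) = O(H)·[P(E|H)/P(E|¬H)], hence O(H) = O(H|E)/LR.
Posterior odds = 0.113/(1−0.113) = 0.1274. LR = 0.78/0.39 = 2.0000.
Prior odds = 0.1274/2.0000 = 0.0637, so P(H) = 0.0637/(1+0.0637) ≈ 0.06.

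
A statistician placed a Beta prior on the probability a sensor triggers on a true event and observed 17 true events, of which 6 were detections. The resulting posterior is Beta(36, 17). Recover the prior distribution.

Beta(30, 6)

Beta is conjugate to the binomial likelihood: posterior = Beta(a+s, b+f).
So a = 36 − 6 = 30 and b = 17 − 11 = 6.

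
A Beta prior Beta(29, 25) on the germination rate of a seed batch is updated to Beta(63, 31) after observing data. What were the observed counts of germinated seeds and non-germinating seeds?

34 germinated seeds and 6 non-germinating seeds

Beta is conjugate to the binomial likelihood: posterior = Beta(α+s, β+f).
Match parameters: s=63−29=34, f=31−25=6.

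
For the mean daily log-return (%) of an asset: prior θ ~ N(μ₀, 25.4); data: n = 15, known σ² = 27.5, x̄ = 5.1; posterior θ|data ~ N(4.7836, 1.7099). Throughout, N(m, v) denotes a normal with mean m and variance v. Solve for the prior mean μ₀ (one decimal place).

μ₀ = 0.4

With known observation variance, the Normal–Normal posterior has precision τ_n = τ₀ + n/σ² and mean μ_n = (τ₀μ₀ + (n/σ²)x̄)/τ_n.
Here τ₀ = 1/25.4 = 0.039370 and τ_data = 15/27.5 = 0.545455, so τ_n = 0.584825.
Rearranging for μ₀: μ₀ = (μ_n·τ_n − τ_data·x̄)/τ₀ = (4.7836·0.584825 − 0.545455·5.1) / 0.039370 = 0.015748/0.039370 ≈ 0.4.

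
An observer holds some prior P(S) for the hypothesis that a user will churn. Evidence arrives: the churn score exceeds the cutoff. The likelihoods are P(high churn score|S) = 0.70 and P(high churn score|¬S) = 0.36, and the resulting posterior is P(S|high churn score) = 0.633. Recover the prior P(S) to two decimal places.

In odds form, posterior odds = prior odds × likelihood ratio, so prior odds = posterior odds ÷ LR.
Posterior odds = 0.633/(1−0.633) = 1.7248. LR = 0.70/0.36 = 1.9444.
Prior odds = 1.7248/1.9444 = 0.8871, so P(S) = 0.8871/(1+0.8871) ≈ 0.47.

P(S) = 0.47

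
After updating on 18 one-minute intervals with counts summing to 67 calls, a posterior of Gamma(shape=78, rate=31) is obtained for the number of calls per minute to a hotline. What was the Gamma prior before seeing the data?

Gamma–Poisson conjugacy: posterior shape = α + Σxᵢ, posterior rate = β + n.
So α = 78 − 67 = 11 and β = 31 − 18 = 13.

Gamma(shape=11, rate=13)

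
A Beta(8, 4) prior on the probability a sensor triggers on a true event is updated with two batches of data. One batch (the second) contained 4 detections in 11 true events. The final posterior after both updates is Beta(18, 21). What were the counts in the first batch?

6 detections and 10 misses

Because Beta–binomial updating is additive in the counts, the combined data contributed (α_post−α_prior, β_post−β_prior) successes and failures.
Total across both batches: 18−8=10 detections, 21−4=17 misses.
Subtract the second batch: 10−4=6 detections and 17−7=10 misses.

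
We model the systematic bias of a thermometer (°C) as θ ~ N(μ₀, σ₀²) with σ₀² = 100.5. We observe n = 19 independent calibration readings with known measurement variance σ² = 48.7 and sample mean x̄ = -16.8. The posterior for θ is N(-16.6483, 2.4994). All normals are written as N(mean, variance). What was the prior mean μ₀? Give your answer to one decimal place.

With known observation variance, the Normal–Normal posterior has precision τ_n = τ₀ + n/σ² and mean μ_n = (τ₀μ₀ + (n/σ²)x̄)/τ_n.
Here τ₀ = 1/100.5 = 0.009950 and τ_data = 19/48.7 = 0.390144, so τ_n = 0.400094.
Rearranging for μ₀: μ₀ = (μ_n·τ_n − τ_data·x̄)/τ₀ = (-16.6483·0.400094 − 0.390144·-16.8) / 0.009950 = -0.106466/0.009950 ≈ -10.7.

μ₀ = -10.7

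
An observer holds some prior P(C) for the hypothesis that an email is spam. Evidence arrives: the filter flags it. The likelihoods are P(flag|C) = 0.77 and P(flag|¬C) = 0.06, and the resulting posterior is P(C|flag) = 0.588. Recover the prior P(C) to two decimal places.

Bayes' rule in odds form gives O(C|E) = O(C)·[P(E|C)/P(E|¬C)], hence O(C) = O(C|E)/LR.
Posterior odds = 0.588/(1−0.588) = 1.4272. LR = 0.77/0.06 = 12.8333.
Prior odds = 1.4272/12.8333 = 0.1112, so P(C) = 0.1112/(1+0.1112) ≈ 0.10.

P(C) = 0.10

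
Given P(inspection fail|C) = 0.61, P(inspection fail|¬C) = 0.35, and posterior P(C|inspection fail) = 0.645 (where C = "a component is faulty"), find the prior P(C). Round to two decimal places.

P(C) = 0.51

In odds form, posterior odds = prior odds × likelihood ratio, so prior odds = posterior odds ÷ LR.
Posterior odds = 0.645/(1−0.645) = 1.8169. LR = 0.61/0.35 = 1.7429.
Prior odds = 1.8169/1.7429 = 1.0425, so P(C) = 1.0425/(1+1.0425) ≈ 0.51.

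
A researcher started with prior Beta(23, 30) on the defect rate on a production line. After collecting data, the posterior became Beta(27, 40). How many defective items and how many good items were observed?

4 defective items and 10 good items

A Beta(α, β) prior with s successes and f failures in binomial data gives a Beta(α+s, β+f) posterior.
So s = 27 − 23 = 4 and f = 40 − 30 = 10.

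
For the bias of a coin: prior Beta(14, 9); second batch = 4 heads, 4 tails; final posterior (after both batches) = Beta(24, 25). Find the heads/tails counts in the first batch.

6 heads and 12 tails

Sequential conjugate updates are equivalent to a single update on the pooled data, so total successes = posterior α − prior α and total failures = posterior β − prior β.
Total across both batches: 24−14=10 heads, 25−9=16 tails.
Subtract the second batch: 10−4=6 heads and 16−4=12 tails.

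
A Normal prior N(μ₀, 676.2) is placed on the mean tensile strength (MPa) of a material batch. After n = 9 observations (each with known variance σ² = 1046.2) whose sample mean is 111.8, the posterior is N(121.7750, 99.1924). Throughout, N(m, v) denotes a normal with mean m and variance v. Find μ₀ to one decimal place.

μ₀ = 179.8

With known observation variance, the Normal–Normal posterior has precision τ_n = τ₀ + n/σ² and mean μ_n = (τ₀μ₀ + (n/σ²)x̄)/τ_n.
Here τ₀ = 1/676.2 = 0.001479 and τ_data = 9/1046.2 = 0.008603, so τ_n = 0.010082.
Rearranging for μ₀: μ₀ = (μ_n·τ_n − τ_data·x̄)/τ₀ = (121.7750·0.010082 − 0.008603·111.8) / 0.001479 = 0.265920/0.001479 ≈ 179.8.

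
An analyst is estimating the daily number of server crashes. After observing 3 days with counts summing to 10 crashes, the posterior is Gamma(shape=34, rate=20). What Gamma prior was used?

A Gamma(α, β) prior (rate parametrization) on a Poisson rate with n observations summing to S gives posterior Gamma(α+S, β+n).
So α = 34 − 10 = 24 and β = 20 − 3 = 17.

Gamma(shape=24, rate=17)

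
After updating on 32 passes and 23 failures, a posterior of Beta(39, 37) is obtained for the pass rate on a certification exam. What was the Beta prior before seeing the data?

Beta is conjugate to the binomial likelihood: posterior = Beta(a+s, b+f).
So a = 39 − 32 = 7 and b = 37 − 23 = 14.

Beta(7, 14)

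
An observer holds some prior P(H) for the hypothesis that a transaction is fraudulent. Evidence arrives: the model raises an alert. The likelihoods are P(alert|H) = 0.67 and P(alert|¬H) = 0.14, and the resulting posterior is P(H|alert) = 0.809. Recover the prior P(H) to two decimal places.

Bayes' rule in odds form gives O(H|E) = O(H)·[P(E|H)/P(E|¬H)], hence O(H) = O(H|E)/LR.
Posterior odds = 0.809/(1−0.809) = 4.2356. LR = 0.67/0.14 = 4.7857.
Prior odds = 4.2356/4.7857 = 0.8851, so P(H) = 0.8851/(1+0.8851) ≈ 0.47.

P(H) = 0.47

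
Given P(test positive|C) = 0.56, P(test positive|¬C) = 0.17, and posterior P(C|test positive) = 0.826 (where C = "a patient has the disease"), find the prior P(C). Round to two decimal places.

P(C) = 0.59

In odds form, posterior odds = prior odds × likelihood ratio, so prior odds = posterior odds ÷ LR.
Posterior odds = 0.826/(1−0.826) = 4.7471. LR = 0.56/0.17 = 3.2941.
Prior odds = 4.7471/3.2941 = 1.4411, so P(C) = 1.4411/(1+1.4411) ≈ 0.59.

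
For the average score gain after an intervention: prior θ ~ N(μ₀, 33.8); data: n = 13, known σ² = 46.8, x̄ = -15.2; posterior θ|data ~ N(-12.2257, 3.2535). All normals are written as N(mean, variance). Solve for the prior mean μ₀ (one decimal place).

μ₀ = 15.7

With known observation variance, the Normal–Normal posterior has precision τ_n = τ₀ + n/σ² and mean μ_n = (τ₀μ₀ + (n/σ²)x̄)/τ_n.
Here τ₀ = 1/33.8 = 0.029586 and τ_data = 13/46.8 = 0.277778, so τ_n = 0.307364.
Rearranging for μ₀: μ₀ = (μ_n·τ_n − τ_data·x̄)/τ₀ = (-12.2257·0.307364 − 0.277778·-15.2) / 0.029586 = 0.464486/0.029586 ≈ 15.7.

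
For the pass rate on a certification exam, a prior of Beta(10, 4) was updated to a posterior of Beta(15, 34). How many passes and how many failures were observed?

5 passes and 30 failures

Beta is conjugate to the binomial likelihood: posterior = Beta(a+s, b+f).
So s = 15 − 10 = 5 and f = 34 − 4 = 30.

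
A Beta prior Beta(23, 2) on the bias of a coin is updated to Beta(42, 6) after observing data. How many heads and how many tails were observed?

19 heads and 4 tails

A Beta(a, b) prior with s successes and f failures in binomial data gives a Beta(a+s, b+f) posterior.
Match parameters: s=42−23=19, f=6−2=4.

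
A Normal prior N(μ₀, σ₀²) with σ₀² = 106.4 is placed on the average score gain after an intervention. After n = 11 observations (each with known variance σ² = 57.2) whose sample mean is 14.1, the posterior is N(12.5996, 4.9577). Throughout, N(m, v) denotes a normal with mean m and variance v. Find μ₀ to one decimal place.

With known observation variance, the Normal–Normal posterior has precision τ_n = τ₀ + n/σ² and mean μ_n = (τ₀μ₀ + (n/σ²)x̄)/τ_n.
Here τ₀ = 1/106.4 = 0.009398 and τ_data = 11/57.2 = 0.192308, so τ_n = 0.201706.
Rearranging for μ₀: μ₀ = (μ_n·τ_n − τ_data·x̄)/τ₀ = (12.5996·0.201706 − 0.192308·14.1) / 0.009398 = -0.170128/0.009398 ≈ -18.1.

μ₀ = -18.1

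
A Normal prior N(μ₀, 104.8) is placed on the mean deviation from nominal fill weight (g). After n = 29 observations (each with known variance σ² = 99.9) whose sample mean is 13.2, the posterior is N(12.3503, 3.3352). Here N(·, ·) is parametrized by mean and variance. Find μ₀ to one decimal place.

With known observation variance, the Normal–Normal posterior has precision τ_n = τ₀ + n/σ² and mean μ_n = (τ₀μ₀ + (n/σ²)x̄)/τ_n.
Here τ₀ = 1/104.8 = 0.009542 and τ_data = 29/99.9 = 0.290290, so τ_n = 0.299832.
Rearranging for μ₀: μ₀ = (μ_n·τ_n − τ_data·x̄)/τ₀ = (12.3503·0.299832 − 0.290290·13.2) / 0.009542 = -0.128813/0.009542 ≈ -13.5.

μ₀ = -13.5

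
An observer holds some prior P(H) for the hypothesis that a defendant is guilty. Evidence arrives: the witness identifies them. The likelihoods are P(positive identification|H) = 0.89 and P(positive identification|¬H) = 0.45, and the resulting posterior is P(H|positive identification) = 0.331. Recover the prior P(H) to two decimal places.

P(H) = 0.20

Bayes' rule in odds form gives O(H|E) = O(H)·[P(E|H)/P(E|¬H)], hence O(H) = O(H|E)/LR.
Posterior odds = 0.331/(1−0.331) = 0.4948. LR = 0.89/0.45 = 1.9778.
Prior odds = 0.4948/1.9778 = 0.2502, so P(H) = 0.2502/(1+0.2502) ≈ 0.20.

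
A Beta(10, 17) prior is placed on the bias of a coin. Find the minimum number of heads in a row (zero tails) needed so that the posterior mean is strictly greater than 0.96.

After k heads and 0 tails the posterior is Beta(10+k, 17), with mean (10+k)/(10+17+k).
Set (10+k)/(27+k) > 0.96 and solve: k > (0.96·27 − 10)/(1 − 0.96) = 398.000.
The smallest integer exceeding 398.000 is 399, and checking k=399: (409)/(426) = 0.9601 > 0.96.

k = 399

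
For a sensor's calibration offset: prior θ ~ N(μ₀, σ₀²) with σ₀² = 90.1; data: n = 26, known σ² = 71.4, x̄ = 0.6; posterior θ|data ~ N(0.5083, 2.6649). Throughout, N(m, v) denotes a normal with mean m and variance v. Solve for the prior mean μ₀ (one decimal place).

With known observation variance, the Normal–Normal posterior has precision τ_n = τ₀ + n/σ² and mean μ_n = (τ₀μ₀ + (n/σ²)x̄)/τ_n.
Here τ₀ = 1/90.1 = 0.011099 and τ_data = 26/71.4 = 0.364146, so τ_n = 0.375245.
Rearranging for μ₀: μ₀ = (μ_n·τ_n − τ_data·x̄)/τ₀ = (0.5083·0.375245 − 0.364146·0.6) / 0.011099 = -0.027751/0.011099 ≈ -2.5.

μ₀ = -2.5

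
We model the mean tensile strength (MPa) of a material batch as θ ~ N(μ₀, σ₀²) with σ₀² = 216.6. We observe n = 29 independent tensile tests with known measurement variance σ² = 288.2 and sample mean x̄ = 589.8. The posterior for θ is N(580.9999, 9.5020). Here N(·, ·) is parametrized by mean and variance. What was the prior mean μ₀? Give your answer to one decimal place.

The posterior mean is a precision-weighted average: μ_n = (τ₀μ₀ + τ_data·x̄)/(τ₀+τ_data), with τ₀=1/σ₀² and τ_data=n/σ².
Here τ₀ = 1/216.6 = 0.004617 and τ_data = 29/288.2 = 0.100625, so τ_n = 0.105242.
Rearranging for μ₀: μ₀ = (μ_n·τ_n − τ_data·x̄)/τ₀ = (580.9999·0.105242 − 0.100625·589.8) / 0.004617 = 1.796966/0.004617 ≈ 389.2.

μ₀ = 389.2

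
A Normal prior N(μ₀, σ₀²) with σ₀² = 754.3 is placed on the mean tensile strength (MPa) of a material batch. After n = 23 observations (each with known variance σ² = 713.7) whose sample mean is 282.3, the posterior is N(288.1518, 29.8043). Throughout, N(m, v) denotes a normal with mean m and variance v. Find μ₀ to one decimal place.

μ₀ = 430.4

With known observation variance, the Normal–Normal posterior has precision τ_n = τ₀ + n/σ² and mean μ_n = (τ₀μ₀ + (n/σ²)x̄)/τ_n.
Here τ₀ = 1/754.3 = 0.001326 and τ_data = 23/713.7 = 0.032226, so τ_n = 0.033552.
Rearranging for μ₀: μ₀ = (μ_n·τ_n − τ_data·x̄)/τ₀ = (288.1518·0.033552 − 0.032226·282.3) / 0.001326 = 0.570669/0.001326 ≈ 430.4.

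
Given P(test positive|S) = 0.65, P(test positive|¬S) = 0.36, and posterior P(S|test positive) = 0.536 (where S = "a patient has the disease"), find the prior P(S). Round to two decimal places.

In odds form, posterior odds = prior odds × likelihood ratio, so prior odds = posterior odds ÷ LR.
Posterior odds = 0.536/(1−0.536) = 1.1552. LR = 0.65/0.36 = 1.8056.
Prior odds = 1.1552/1.8056 = 0.6398, so P(S) = 0.6398/(1+0.6398) ≈ 0.39.

P(S) = 0.39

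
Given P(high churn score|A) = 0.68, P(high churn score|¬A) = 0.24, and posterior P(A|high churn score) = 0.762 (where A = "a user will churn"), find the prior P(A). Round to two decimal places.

In odds form, posterior odds = prior odds × likelihood ratio, so prior odds = posterior odds ÷ LR.
Posterior odds = 0.762/(1−0.762) = 3.2017. LR = 0.68/0.24 = 2.8333.
Prior odds = 3.2017/2.8333 = 1.1300, so P(A) = 1.1300/(1+1.1300) ≈ 0.53.

P(A) = 0.53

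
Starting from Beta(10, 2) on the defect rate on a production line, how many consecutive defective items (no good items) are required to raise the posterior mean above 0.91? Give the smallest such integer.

After k defective items and 0 good items the posterior is Beta(10+k, 2), with mean (10+k)/(10+2+k).
Set (10+k)/(12+k) > 0.91 and solve: k > (0.91·12 − 10)/(1 − 0.91) = 10.222.
The smallest integer exceeding 10.222 is 11, and checking k=11: (21)/(23) = 0.9130 > 0.91.

k = 11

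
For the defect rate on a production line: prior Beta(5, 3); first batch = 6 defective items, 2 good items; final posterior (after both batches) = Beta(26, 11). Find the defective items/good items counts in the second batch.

Sequential conjugate updates are equivalent to a single update on the pooled data, so total successes = posterior α − prior α and total failures = posterior β − prior β.
Total across both batches: 26−5=21 defective items, 11−3=8 good items.
Subtract the first batch: 21−6=15 defective items and 8−2=6 good items.

15 defective items and 6 good items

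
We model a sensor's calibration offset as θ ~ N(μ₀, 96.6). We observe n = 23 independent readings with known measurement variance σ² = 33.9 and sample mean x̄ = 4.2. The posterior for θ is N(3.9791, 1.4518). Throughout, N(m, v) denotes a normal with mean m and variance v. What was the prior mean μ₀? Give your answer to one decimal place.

With known observation variance, the Normal–Normal posterior has precision τ_n = τ₀ + n/σ² and mean μ_n = (τ₀μ₀ + (n/σ²)x̄)/τ_n.
Here τ₀ = 1/96.6 = 0.010352 and τ_data = 23/33.9 = 0.678466, so τ_n = 0.688818.
Rearranging for μ₀: μ₀ = (μ_n·τ_n − τ_data·x̄)/τ₀ = (3.9791·0.688818 − 0.678466·4.2) / 0.010352 = -0.108681/0.010352 ≈ -10.5.

μ₀ = -10.5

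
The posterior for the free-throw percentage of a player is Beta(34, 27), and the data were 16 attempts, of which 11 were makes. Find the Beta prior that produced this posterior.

Under Beta–binomial conjugacy the posterior parameters are (a+s, b+f).
So a = 34 − 11 = 23 and b = 27 − 5 = 22.

Beta(23, 22)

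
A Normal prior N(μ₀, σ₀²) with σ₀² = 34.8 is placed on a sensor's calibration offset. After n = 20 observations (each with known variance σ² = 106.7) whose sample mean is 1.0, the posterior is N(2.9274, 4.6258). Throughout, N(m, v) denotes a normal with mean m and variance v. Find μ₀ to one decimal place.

μ₀ = 15.5

With known observation variance, the Normal–Normal posterior has precision τ_n = τ₀ + n/σ² and mean μ_n = (τ₀μ₀ + (n/σ²)x̄)/τ_n.
Here τ₀ = 1/34.8 = 0.028736 and τ_data = 20/106.7 = 0.187441, so τ_n = 0.216177.
Rearranging for μ₀: μ₀ = (μ_n·τ_n − τ_data·x̄)/τ₀ = (2.9274·0.216177 − 0.187441·1.0) / 0.028736 = 0.445396/0.028736 ≈ 15.5.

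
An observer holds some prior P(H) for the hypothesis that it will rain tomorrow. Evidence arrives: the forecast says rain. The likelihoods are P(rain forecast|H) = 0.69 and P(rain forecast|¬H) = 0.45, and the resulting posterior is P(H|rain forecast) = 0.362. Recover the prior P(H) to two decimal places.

In odds form, posterior odds = prior odds × likelihood ratio, so prior odds = posterior odds ÷ LR.
Posterior odds = 0.362/(1−0.362) = 0.5674. LR = 0.69/0.45 = 1.5333.
Prior odds = 0.5674/1.5333 = 0.3701, so P(H) = 0.3701/(1+0.3701) ≈ 0.27.

P(H) = 0.27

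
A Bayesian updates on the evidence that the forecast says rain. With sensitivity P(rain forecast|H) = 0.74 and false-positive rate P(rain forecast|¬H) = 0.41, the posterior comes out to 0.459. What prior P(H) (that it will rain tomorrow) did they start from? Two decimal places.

P(H) = 0.32

In odds form, posterior odds = prior odds × likelihood ratio, so prior odds = posterior odds ÷ LR.
Posterior odds = 0.459/(1−0.459) = 0.8484. LR = 0.74/0.41 = 1.8049.
Prior odds = 0.8484/1.8049 = 0.4701, so P(H) = 0.4701/(1+0.4701) ≈ 0.32.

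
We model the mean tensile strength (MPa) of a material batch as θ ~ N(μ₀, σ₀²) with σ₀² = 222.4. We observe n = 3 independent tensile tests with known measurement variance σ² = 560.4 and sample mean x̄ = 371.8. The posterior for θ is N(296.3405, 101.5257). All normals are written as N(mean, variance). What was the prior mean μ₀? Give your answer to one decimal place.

μ₀ = 206.5

The posterior mean is a precision-weighted average: μ_n = (τ₀μ₀ + τ_data·x̄)/(τ₀+τ_data), with τ₀=1/σ₀² and τ_data=n/σ².
Here τ₀ = 1/222.4 = 0.004496 and τ_data = 3/560.4 = 0.005353, so τ_n = 0.009849.
Rearranging for μ₀: μ₀ = (μ_n·τ_n − τ_data·x̄)/τ₀ = (296.3405·0.009849 − 0.005353·371.8) / 0.004496 = 0.928412/0.004496 ≈ 206.5.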